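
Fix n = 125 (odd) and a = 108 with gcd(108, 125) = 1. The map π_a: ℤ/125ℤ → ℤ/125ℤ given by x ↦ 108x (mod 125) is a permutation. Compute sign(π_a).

Start at x=37: 37 → 121 → 68 → 94 → 27 → 41 → 53 → … (one orbit).
Decompose π into cycles: lengths [100, 20, 4, 1] (4 cycles, including the fixed point 0).
125 − 4 = 121 transpositions; sign(π) = (−1)^121 = -1.

-1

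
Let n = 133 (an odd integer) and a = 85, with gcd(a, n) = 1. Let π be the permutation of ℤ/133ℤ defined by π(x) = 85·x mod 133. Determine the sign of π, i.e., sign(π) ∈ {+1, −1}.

Start at x=43: 43 → 64 → 120 → 92 → 106 → 99 → 36 → … (one orbit).
Cycle type of π: 9×14 + 1×7; total 21 cycles.
With 21 cycles on 133 points, sign = (−1)^{133−21} = +1.
(85|133)_J = +1 (Zolotarev's lemma cross-check).

+1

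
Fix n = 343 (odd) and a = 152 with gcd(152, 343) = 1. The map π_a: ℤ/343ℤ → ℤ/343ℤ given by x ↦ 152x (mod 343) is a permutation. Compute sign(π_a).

Trace 250: π^k(250) = [250, 270, 223, 282, 332, 43, 19] for k=0..6.
Decompose π into cycles: lengths [294, 42, 6, 1] (4 cycles, including the fixed point 0).
343 − 4 = 339 transpositions; sign(π) = (−1)^339 = -1.
Via Zolotarev, sign(π_{152}) = (152|343) = -1.

-1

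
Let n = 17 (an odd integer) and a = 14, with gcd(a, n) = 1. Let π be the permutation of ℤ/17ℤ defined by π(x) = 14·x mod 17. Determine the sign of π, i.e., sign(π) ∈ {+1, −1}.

-1

Trace 15: π^k(15) = [15, 6, 16, 3, 8, 10, 4] for k=0..6.
The orbit structure of x ↦ 14x mod 17: 2 orbits of sizes [16, 1].
n − c = 17 − 2 = 15; sign = (−1)^15 = -1.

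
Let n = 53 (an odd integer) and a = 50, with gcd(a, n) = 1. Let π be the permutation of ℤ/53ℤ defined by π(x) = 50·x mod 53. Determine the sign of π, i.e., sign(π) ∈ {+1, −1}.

-1

Trace 48: π^k(48) = [48, 15, 8, 29, 19, 49, 12] for k=0..6.
Cycle type of π: 52 + 1; total 2 cycles.
53 − 2 = 51 transpositions; sign(π) = (−1)^51 = -1.
Via Zolotarev, sign(π_{50}) = (50|53) = -1.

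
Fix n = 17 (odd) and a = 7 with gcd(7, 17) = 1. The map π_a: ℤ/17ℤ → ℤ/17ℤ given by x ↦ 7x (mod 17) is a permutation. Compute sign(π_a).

-1

Trace 5: π^k(5) = [5, 1, 7, 15, 3, 4, 11] for k=0..6.
π_7 has 2 disjoint cycles with lengths [16, 1] on {0,…,16}.
2 cycles on 17: each ℓ→(−1)^(ℓ−1), product (−1)^15 = -1.
Zolotarev: (7|17) = -1, matching the cycle-count sign.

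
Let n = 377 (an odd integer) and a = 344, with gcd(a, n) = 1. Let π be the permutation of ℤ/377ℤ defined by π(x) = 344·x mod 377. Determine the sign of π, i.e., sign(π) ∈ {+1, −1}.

Start at x=339: 339 → 123 → 88 → 112 → 74 → 197 → 285 → … (one orbit).
π_344 has 10 disjoint cycles with lengths [84, 84, 84, 84, 12, 7, 7, 7, 7, 1] on {0,…,376}.
With 10 cycles on 377 points, sign = (−1)^{377−10} = -1.
Check: (344/377) = -1 by Zolotarev.

-1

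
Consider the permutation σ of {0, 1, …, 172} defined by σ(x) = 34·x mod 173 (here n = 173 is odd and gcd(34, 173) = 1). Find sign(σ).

Orbit of 22 under x↦34x: [22, 56, 1, 34, 118, 33, 84]… (length divides ord_173(34)).
The orbit structure of x ↦ 34x mod 173: 3 orbits of sizes [86, 86, 1].
173 − 3 = 170 transpositions; sign(π) = (−1)^170 = +1.
Via Zolotarev, sign(π_{34}) = (34|173) = +1.

+1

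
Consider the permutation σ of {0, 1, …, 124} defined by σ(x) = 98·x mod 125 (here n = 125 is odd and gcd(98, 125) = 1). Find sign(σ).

Start at x=119: 119 → 37 → 1 → 98 → 104 → 67 → 66 → … (one orbit).
Decompose π into cycles: lengths [100, 20, 4, 1] (4 cycles, including the fixed point 0).
n − c = 125 − 4 = 121; sign = (−1)^121 = -1.
The Jacobi symbol (98|125) = -1 (Zolotarev) agrees.

-1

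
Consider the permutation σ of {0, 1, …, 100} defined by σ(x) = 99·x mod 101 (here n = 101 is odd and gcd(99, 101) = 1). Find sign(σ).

-1

Start at x=60: 60 → 82 → 38 → 25 → 51 → 100 → 2 → … (one orbit).
π_99 has 2 disjoint cycles with lengths [100, 1] on {0,…,100}.
sign(π) = (−1)^{n − #cycles} = (−1)^{101−2} = (−1)^99 = -1.
The Jacobi symbol (99|101) = -1 (Zolotarev) agrees.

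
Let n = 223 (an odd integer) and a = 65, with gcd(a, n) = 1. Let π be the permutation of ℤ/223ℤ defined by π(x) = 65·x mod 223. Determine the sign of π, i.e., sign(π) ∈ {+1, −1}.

Trace 146: π^k(146) = [146, 124, 32, 73, 62, 16, 148] for k=0..6.
Cycle lengths of π_65 on ℤ/223ℤ: [111, 111, 1]; 3 cycles in total.
3 cycles on 223: each ℓ→(−1)^(ℓ−1), product (−1)^220 = +1.
Check: (65/223) = +1 by Zolotarev.

+1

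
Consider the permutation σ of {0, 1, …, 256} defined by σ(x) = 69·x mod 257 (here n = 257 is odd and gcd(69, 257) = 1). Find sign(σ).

-1

Orbit of 160 under x↦69x: [160, 246, 12, 57, 78, 242, 250]… (length divides ord_257(69)).
The orbit structure of x ↦ 69x mod 257: 2 orbits of sizes [256, 1].
Σ(ℓ_i−1) = 257−2 = 255; sign = (−1)^255 = -1.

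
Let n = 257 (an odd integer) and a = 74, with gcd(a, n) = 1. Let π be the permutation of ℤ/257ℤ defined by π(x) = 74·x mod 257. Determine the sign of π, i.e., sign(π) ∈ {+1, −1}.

Trace 123: π^k(123) = [123, 107, 208, 229, 241, 101, 21] for k=0..6.
Decompose π into cycles: lengths [256, 1] (2 cycles, including the fixed point 0).
257 − 2 = 255 transpositions; sign(π) = (−1)^255 = -1.

-1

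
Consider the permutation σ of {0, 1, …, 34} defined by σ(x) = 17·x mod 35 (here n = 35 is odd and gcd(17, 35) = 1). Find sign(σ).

Start at x=1: 1 → 17 → 9 → 13 → 11 → 12 → 29 → … (one orbit).
5 cycles of lengths [12, 12, 6, 4, 1].
With 5 cycles on 35 points, sign = (−1)^{35−5} = +1.

+1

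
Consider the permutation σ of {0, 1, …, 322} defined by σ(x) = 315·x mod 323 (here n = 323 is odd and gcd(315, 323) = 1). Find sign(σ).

Trace 305: π^k(305) = [305, 144, 140, 172, 239, 26, 115] for k=0..6.
Decompose π into cycles: lengths [24, 24, 24, 24, 24, 24, 24, 24, 24, 24, 24, 24, 8, 8, 3, 3, 3, 3, 3, 3, 1] (21 cycles, including the fixed point 0).
With 21 cycles on 323 points, sign = (−1)^{323−21} = +1.
The Jacobi symbol (315|323) = +1 (Zolotarev) agrees.

+1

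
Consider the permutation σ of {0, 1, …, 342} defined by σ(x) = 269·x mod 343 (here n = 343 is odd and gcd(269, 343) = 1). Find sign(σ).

-1

Trace 72: π^k(72) = [72, 160, 165, 138, 78, 59, 93] for k=0..6.
4 cycles of lengths [294, 42, 6, 1].
Σ(ℓ_i−1) = 343−4 = 339; sign = (−1)^339 = -1.
Zolotarev: (269|343) = -1, matching the cycle-count sign.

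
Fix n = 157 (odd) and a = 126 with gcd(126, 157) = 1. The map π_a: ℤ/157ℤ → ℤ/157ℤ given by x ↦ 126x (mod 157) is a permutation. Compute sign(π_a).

Orbit of 109 under x↦126x: [109, 75, 30, 12, 99, 71, 154]… (length divides ord_157(126)).
Decompose π into cycles: lengths [39, 39, 39, 39, 1] (5 cycles, including the fixed point 0).
157 − 5 = 152 transpositions; sign(π) = (−1)^152 = +1.
Zolotarev: (126|157) = +1, matching the cycle-count sign.

+1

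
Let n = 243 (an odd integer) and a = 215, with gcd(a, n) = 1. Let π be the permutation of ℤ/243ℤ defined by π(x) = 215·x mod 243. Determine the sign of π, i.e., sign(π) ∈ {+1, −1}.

Trace 55: π^k(55) = [55, 161, 109, 107, 163, 53, 217] for k=0..6.
Cycle type of π: 18×9 + 6×9 + 2×13 + 1; total 32 cycles.
sign(π) = (−1)^{n − #cycles} = (−1)^{243−32} = (−1)^211 = -1.

-1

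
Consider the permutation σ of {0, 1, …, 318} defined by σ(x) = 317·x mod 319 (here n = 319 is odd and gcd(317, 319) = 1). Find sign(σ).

Start at x=262: 262 → 114 → 91 → 137 → 45 → 229 → 180 → … (one orbit).
Decompose π into cycles: lengths [140, 140, 28, 5, 5, 1] (6 cycles, including the fixed point 0).
319 − 6 = 313 transpositions; sign(π) = (−1)^313 = -1.
Check: (317/319) = -1 by Zolotarev.

-1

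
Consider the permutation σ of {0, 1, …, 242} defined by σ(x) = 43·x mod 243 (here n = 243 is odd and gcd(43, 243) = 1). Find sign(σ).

+1

Start at x=70: 70 → 94 → 154 → 61 → 193 → 37 → 133 → … (one orbit).
π_43 has 11 disjoint cycles with lengths [81, 81, 27, 27, 9, 9, 3, 3, 1, 1, 1] on {0,…,242}.
With 11 cycles on 243 points, sign = (−1)^{243−11} = +1.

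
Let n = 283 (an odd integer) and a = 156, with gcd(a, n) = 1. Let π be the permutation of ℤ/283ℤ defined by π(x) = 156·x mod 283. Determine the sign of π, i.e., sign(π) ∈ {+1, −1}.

-1

Start at x=66: 66 → 108 → 151 → 67 → 264 → 149 → 38 → … (one orbit).
Decompose π into cycles: lengths [94, 94, 94, 1] (4 cycles, including the fixed point 0).
sign(π) = (−1)^{n − #cycles} = (−1)^{283−4} = (−1)^279 = -1.
Check: (156/283) = -1 by Zolotarev.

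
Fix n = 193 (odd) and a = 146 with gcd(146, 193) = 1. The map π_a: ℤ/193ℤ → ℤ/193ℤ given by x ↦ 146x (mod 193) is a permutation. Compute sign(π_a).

Start at x=105: 105 → 83 → 152 → 190 → 141 → 128 → 160 → … (one orbit).
The orbit structure of x ↦ 146x mod 193: 2 orbits of sizes [192, 1].
With 2 cycles on 193 points, sign = (−1)^{193−2} = -1.
Zolotarev: (146|193) = -1, matching the cycle-count sign.

-1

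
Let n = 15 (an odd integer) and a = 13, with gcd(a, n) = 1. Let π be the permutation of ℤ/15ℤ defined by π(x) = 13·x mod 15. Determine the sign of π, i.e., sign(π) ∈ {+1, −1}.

Orbit of 4 under x↦13x: [4, 7, 1, 13]… (length divides ord_15(13)).
Cycle lengths of π_13 on ℤ/15ℤ: [4, 4, 4, 1, 1, 1]; 6 cycles in total.
sign(π) = (−1)^{n − #cycles} = (−1)^{15−6} = (−1)^9 = -1.

-1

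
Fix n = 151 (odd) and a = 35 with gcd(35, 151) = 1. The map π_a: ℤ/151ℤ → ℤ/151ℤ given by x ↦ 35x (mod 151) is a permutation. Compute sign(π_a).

-1

Trace 79: π^k(79) = [79, 47, 135, 44, 30, 144, 57] for k=0..6.
The orbit structure of x ↦ 35x mod 151: 2 orbits of sizes [150, 1].
Σ(ℓ_i−1) = 151−2 = 149; sign = (−1)^149 = -1.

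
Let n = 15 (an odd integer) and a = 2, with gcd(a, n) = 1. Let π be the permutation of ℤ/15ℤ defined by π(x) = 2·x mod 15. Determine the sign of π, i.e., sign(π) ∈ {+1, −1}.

+1

Trace 1: π^k(1) = [1, 2, 4, 8] for k=0..3.
π_2 has 5 disjoint cycles with lengths [4, 4, 4, 2, 1] on {0,…,14}.
sign(π) = (−1)^{n − #cycles} = (−1)^{15−5} = (−1)^10 = +1.
Via Zolotarev, sign(π_{2}) = (2|15) = +1.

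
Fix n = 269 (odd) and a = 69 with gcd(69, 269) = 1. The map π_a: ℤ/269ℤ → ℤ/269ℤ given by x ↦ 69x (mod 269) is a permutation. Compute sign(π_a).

Trace 192: π^k(192) = [192, 67, 50, 222, 254, 41, 139] for k=0..6.
π_69 has 2 disjoint cycles with lengths [268, 1] on {0,…,268}.
With 2 cycles on 269 points, sign = (−1)^{269−2} = -1.

-1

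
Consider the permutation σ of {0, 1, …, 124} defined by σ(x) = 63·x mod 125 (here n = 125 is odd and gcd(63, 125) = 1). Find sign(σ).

Trace 79: π^k(79) = [79, 102, 51, 88, 44, 22, 11] for k=0..6.
Cycle type of π: 100 + 20 + 4 + 1; total 4 cycles.
n − c = 125 − 4 = 121; sign = (−1)^121 = -1.
The Jacobi symbol (63|125) = -1 (Zolotarev) agrees.

-1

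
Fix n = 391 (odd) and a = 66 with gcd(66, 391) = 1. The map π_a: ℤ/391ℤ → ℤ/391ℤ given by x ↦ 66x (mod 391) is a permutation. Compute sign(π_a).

-1

Trace 13: π^k(13) = [13, 76, 324, 270, 225, 383, 254] for k=0..6.
Cycle lengths of π_66 on ℤ/391ℤ: [88, 88, 88, 88, 22, 8, 8, 1]; 8 cycles in total.
391 − 8 = 383 transpositions; sign(π) = (−1)^383 = -1.
Via Zolotarev, sign(π_{66}) = (66|391) = -1.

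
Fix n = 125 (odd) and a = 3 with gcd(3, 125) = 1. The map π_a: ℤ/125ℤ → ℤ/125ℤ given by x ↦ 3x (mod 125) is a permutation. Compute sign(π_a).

-1

Trace 114: π^k(114) = [114, 92, 26, 78, 109, 77, 106] for k=0..6.
Cycle lengths of π_3 on ℤ/125ℤ: [100, 20, 4, 1]; 4 cycles in total.
With 4 cycles on 125 points, sign = (−1)^{125−4} = -1.
Zolotarev: (3|125) = -1, matching the cycle-count sign.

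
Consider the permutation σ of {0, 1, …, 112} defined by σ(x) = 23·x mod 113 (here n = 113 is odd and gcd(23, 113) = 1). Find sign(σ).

-1

Trace 24: π^k(24) = [24, 100, 40, 16, 29, 102, 86] for k=0..6.
π_23 has 2 disjoint cycles with lengths [112, 1] on {0,…,112}.
With 2 cycles on 113 points, sign = (−1)^{113−2} = -1.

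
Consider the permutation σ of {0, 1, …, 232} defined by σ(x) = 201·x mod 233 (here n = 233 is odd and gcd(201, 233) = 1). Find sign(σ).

+1

Orbit of 169 under x↦201x: [169, 184, 170, 152, 29, 4, 105]… (length divides ord_233(201)).
Cycle type of π: 58×4 + 1; total 5 cycles.
With 5 cycles on 233 points, sign = (−1)^{233−5} = +1.
Zolotarev: (201|233) = +1, matching the cycle-count sign.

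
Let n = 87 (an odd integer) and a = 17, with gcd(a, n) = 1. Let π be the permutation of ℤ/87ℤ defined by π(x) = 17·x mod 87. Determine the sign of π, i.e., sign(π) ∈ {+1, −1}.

+1

Trace 28: π^k(28) = [28, 41, 1, 17] for k=0..3.
Cycle lengths of π_17 on ℤ/87ℤ: [4, 4, 4, 4, 4, 4, 4, 4, 4, 4, 4, 4, 4, 4, 4, 4, 4, 4, 4, 4, 4, 2, 1]; 23 cycles in total.
87 − 23 = 64 transpositions; sign(π) = (−1)^64 = +1.
Check: (17/87) = +1 by Zolotarev.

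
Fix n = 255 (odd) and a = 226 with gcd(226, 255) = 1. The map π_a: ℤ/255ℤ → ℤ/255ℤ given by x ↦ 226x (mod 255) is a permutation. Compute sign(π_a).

-1

Start at x=196: 196 → 181 → 106 → 241 → 151 → 211 → 1 → … (one orbit).
The orbit structure of x ↦ 226x mod 255: 30 orbits of sizes [16, 16, 16, 16, 16, 16, 16, 16, 16, 16, 16, 16, 16, 16, 16, 1, 1, 1, 1, 1, 1, 1, 1, 1, 1, 1, 1, 1, 1, 1].
Σ(ℓ_i−1) = 255−30 = 225; sign = (−1)^225 = -1.
Via Zolotarev, sign(π_{226}) = (226|255) = -1.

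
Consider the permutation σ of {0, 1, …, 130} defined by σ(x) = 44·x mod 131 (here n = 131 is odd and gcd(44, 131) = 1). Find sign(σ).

+1

Trace 38: π^k(38) = [38, 100, 77, 113, 125, 129, 43] for k=0..6.
The orbit structure of x ↦ 44x mod 131: 3 orbits of sizes [65, 65, 1].
3 cycles on 131: each ℓ→(−1)^(ℓ−1), product (−1)^128 = +1.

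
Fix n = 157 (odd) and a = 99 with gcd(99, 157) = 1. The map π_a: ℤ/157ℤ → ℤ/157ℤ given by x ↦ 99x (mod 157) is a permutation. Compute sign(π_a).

Orbit of 93 under x↦99x: [93, 101, 108, 16, 14, 130, 153]… (length divides ord_157(99)).
π_99 has 13 disjoint cycles with lengths [13, 13, 13, 13, 13, 13, 13, 13, 13, 13, 13, 13, 1] on {0,…,156}.
n − c = 157 − 13 = 144; sign = (−1)^144 = +1.
Via Zolotarev, sign(π_{99}) = (99|157) = +1.

+1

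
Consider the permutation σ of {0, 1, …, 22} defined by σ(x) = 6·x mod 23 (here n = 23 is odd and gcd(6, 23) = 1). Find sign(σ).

+1

Orbit of 3 under x↦6x: [3, 18, 16, 4, 1, 6, 13]… (length divides ord_23(6)).
Cycle lengths of π_6 on ℤ/23ℤ: [11, 11, 1]; 3 cycles in total.
Σ(ℓ_i−1) = 23−3 = 20; sign = (−1)^20 = +1.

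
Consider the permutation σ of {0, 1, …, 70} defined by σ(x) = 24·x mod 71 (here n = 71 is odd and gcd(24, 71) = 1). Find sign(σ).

+1

Start at x=1: 1 → 24 → 8 → 50 → 64 → 45 → 15 → … (one orbit).
3 cycles of lengths [35, 35, 1].
With 3 cycles on 71 points, sign = (−1)^{71−3} = +1.
Check: (24/71) = +1 by Zolotarev.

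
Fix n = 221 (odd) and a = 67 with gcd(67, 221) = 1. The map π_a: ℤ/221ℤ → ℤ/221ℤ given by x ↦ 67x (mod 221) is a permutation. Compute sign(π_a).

Start at x=103: 103 → 50 → 35 → 135 → 205 → 33 → 1 → … (one orbit).
26 cycles of lengths [12, 12, 12, 12, 12, 12, 12, 12, 12, 12, 12, 12, 12, 12, 12, 12, 12, 2, 2, 2, 2, 2, 2, 2, 2, 1].
26 cycles on 221: each ℓ→(−1)^(ℓ−1), product (−1)^195 = -1.
Via Zolotarev, sign(π_{67}) = (67|221) = -1.

-1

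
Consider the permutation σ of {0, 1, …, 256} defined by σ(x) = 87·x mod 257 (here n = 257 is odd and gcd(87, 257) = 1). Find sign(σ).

-1

Trace 53: π^k(53) = [53, 242, 237, 59, 250, 162, 216] for k=0..6.
2 cycles of lengths [256, 1].
2 cycles on 257: each ℓ→(−1)^(ℓ−1), product (−1)^255 = -1.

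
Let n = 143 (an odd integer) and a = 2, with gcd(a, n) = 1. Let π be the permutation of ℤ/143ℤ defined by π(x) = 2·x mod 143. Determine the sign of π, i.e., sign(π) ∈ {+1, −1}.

Orbit of 123 under x↦2x: [123, 103, 63, 126, 109, 75, 7]… (length divides ord_143(2)).
π_2 has 5 disjoint cycles with lengths [60, 60, 12, 10, 1] on {0,…,142}.
With 5 cycles on 143 points, sign = (−1)^{143−5} = +1.
(2|143)_J = +1 (Zolotarev's lemma cross-check).

+1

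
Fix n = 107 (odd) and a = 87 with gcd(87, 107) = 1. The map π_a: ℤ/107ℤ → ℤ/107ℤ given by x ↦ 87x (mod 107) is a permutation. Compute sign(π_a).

+1

Orbit of 105 under x↦87x: [105, 40, 56, 57, 37, 9, 34]… (length divides ord_107(87)).
The orbit structure of x ↦ 87x mod 107: 3 orbits of sizes [53, 53, 1].
Σ(ℓ_i−1) = 107−3 = 104; sign = (−1)^104 = +1.
(87|107)_J = +1 (Zolotarev's lemma cross-check).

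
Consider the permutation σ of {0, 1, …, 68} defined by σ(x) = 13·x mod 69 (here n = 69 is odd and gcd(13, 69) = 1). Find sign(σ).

+1

Trace 64: π^k(64) = [64, 4, 52, 55, 25, 49, 16] for k=0..6.
Cycle lengths of π_13 on ℤ/69ℤ: [11, 11, 11, 11, 11, 11, 1, 1, 1]; 9 cycles in total.
With 9 cycles on 69 points, sign = (−1)^{69−9} = +1.
Via Zolotarev, sign(π_{13}) = (13|69) = +1.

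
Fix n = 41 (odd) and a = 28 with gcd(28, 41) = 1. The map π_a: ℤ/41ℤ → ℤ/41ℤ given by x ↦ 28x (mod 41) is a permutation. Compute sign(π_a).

Orbit of 18 under x↦28x: [18, 12, 8, 19, 40, 13, 36]… (length divides ord_41(28)).
Cycle type of π: 40 + 1; total 2 cycles.
With 2 cycles on 41 points, sign = (−1)^{41−2} = -1.

-1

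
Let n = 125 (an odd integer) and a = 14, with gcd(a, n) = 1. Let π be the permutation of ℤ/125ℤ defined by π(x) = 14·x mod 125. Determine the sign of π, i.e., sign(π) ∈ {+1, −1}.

+1

Trace 51: π^k(51) = [51, 89, 121, 69, 91, 24, 86] for k=0..6.
The orbit structure of x ↦ 14x mod 125: 7 orbits of sizes [50, 50, 10, 10, 2, 2, 1].
sign(π) = (−1)^{n − #cycles} = (−1)^{125−7} = (−1)^118 = +1.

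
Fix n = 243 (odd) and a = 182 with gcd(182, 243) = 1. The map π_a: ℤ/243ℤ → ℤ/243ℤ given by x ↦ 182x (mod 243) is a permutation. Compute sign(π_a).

Start at x=68: 68 → 226 → 65 → 166 → 80 → 223 → 5 → … (one orbit).
Decompose π into cycles: lengths [162, 54, 18, 6, 2, 1] (6 cycles, including the fixed point 0).
243 − 6 = 237 transpositions; sign(π) = (−1)^237 = -1.
Zolotarev: (182|243) = -1, matching the cycle-count sign.

-1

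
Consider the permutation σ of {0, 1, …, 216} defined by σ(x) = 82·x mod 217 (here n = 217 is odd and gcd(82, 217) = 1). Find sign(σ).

-1

Orbit of 64 under x↦82x: [64, 40, 25, 97, 142, 143, 8]… (length divides ord_217(82)).
10 cycles of lengths [30, 30, 30, 30, 30, 30, 15, 15, 6, 1].
sign(π) = (−1)^{n − #cycles} = (−1)^{217−10} = (−1)^207 = -1.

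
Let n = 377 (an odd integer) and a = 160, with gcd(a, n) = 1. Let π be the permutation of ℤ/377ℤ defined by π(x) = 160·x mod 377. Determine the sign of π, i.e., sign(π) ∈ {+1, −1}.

-1

Start at x=264: 264 → 16 → 298 → 178 → 205 → 1 → 160 → … (one orbit).
8 cycles of lengths [84, 84, 84, 84, 28, 6, 6, 1].
sign(π) = (−1)^{n − #cycles} = (−1)^{377−8} = (−1)^369 = -1.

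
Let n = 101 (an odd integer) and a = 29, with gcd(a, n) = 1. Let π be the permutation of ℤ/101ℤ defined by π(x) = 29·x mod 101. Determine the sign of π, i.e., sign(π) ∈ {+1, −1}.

-1

Orbit of 93 under x↦29x: [93, 71, 39, 20, 75, 54, 51]… (length divides ord_101(29)).
Cycle lengths of π_29 on ℤ/101ℤ: [100, 1]; 2 cycles in total.
2 cycles on 101: each ℓ→(−1)^(ℓ−1), product (−1)^99 = -1.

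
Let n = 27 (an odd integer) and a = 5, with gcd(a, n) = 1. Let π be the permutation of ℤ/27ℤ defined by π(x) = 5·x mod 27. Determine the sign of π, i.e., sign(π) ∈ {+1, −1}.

Trace 2: π^k(2) = [2, 10, 23, 7, 8, 13, 11] for k=0..6.
Cycle type of π: 18 + 6 + 2 + 1; total 4 cycles.
n − c = 27 − 4 = 23; sign = (−1)^23 = -1.
(5|27)_J = -1 (Zolotarev's lemma cross-check).

-1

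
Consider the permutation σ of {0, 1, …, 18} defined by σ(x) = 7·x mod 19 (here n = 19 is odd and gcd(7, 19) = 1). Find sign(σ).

Orbit of 7 under x↦7x: [7, 11, 1]… (length divides ord_19(7)).
π_7 has 7 disjoint cycles with lengths [3, 3, 3, 3, 3, 3, 1] on {0,…,18}.
Σ(ℓ_i−1) = 19−7 = 12; sign = (−1)^12 = +1.
The Jacobi symbol (7|19) = +1 (Zolotarev) agrees.

+1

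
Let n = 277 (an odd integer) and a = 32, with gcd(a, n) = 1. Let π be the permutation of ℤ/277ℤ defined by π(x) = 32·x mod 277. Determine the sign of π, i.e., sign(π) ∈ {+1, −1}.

-1

Start at x=225: 225 → 275 → 213 → 168 → 113 → 15 → 203 → … (one orbit).
Cycle type of π: 92×3 + 1; total 4 cycles.
With 4 cycles on 277 points, sign = (−1)^{277−4} = -1.
(32|277)_J = -1 (Zolotarev's lemma cross-check).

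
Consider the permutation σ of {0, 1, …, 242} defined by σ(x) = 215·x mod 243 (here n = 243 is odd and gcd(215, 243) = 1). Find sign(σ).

-1

Orbit of 215 under x↦215x: [215, 55, 161, 109, 107, 163, 53]… (length divides ord_243(215)).
32 cycles of lengths [18, 18, 18, 18, 18, 18, 18, 18, 18, 6, 6, 6, 6, 6, 6, 6, 6, 6, 2, 2, 2, 2, 2, 2, 2, 2, 2, 2, 2, 2, 2, 1].
243 − 32 = 211 transpositions; sign(π) = (−1)^211 = -1.
(215|243)_J = -1 (Zolotarev's lemma cross-check).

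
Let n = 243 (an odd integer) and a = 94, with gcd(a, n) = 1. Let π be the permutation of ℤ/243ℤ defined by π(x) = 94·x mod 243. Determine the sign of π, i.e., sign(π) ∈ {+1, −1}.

+1

Orbit of 58 under x↦94x: [58, 106, 1, 94, 88, 10, 211]… (length divides ord_243(94)).
π_94 has 11 disjoint cycles with lengths [81, 81, 27, 27, 9, 9, 3, 3, 1, 1, 1] on {0,…,242}.
Σ(ℓ_i−1) = 243−11 = 232; sign = (−1)^232 = +1.
Check: (94/243) = +1 by Zolotarev.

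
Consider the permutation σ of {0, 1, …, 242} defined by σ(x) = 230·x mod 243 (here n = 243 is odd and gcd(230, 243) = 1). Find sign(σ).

Start at x=221: 221 → 43 → 170 → 220 → 56 → 1 → 230 → … (one orbit).
Decompose π into cycles: lengths [162, 54, 18, 6, 2, 1] (6 cycles, including the fixed point 0).
sign(π) = (−1)^{n − #cycles} = (−1)^{243−6} = (−1)^237 = -1.

-1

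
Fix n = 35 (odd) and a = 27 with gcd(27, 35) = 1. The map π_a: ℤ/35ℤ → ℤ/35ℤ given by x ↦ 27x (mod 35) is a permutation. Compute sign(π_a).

+1

Trace 29: π^k(29) = [29, 13, 1, 27] for k=0..3.
π_27 has 11 disjoint cycles with lengths [4, 4, 4, 4, 4, 4, 4, 2, 2, 2, 1] on {0,…,34}.
11 cycles on 35: each ℓ→(−1)^(ℓ−1), product (−1)^24 = +1.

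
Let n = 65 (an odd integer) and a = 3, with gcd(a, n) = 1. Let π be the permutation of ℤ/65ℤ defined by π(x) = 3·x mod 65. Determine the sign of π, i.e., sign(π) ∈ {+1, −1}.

Orbit of 53 under x↦3x: [53, 29, 22, 1, 3, 9, 27]… (length divides ord_65(3)).
Cycle type of π: 12×4 + 4 + 3×4 + 1; total 10 cycles.
n − c = 65 − 10 = 55; sign = (−1)^55 = -1.
Zolotarev: (3|65) = -1, matching the cycle-count sign.

-1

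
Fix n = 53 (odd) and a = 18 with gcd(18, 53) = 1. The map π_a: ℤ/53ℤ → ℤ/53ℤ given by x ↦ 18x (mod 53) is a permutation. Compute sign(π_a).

Start at x=10: 10 → 21 → 7 → 20 → 42 → 14 → 40 → … (one orbit).
Decompose π into cycles: lengths [52, 1] (2 cycles, including the fixed point 0).
53 − 2 = 51 transpositions; sign(π) = (−1)^51 = -1.
Via Zolotarev, sign(π_{18}) = (18|53) = -1.

-1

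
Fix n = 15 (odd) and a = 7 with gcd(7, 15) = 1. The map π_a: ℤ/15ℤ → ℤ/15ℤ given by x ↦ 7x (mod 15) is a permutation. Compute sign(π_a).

Start at x=4: 4 → 13 → 1 → 7 → 4 (one orbit).
Cycle type of π: 4×3 + 1×3; total 6 cycles.
15 − 6 = 9 transpositions; sign(π) = (−1)^9 = -1.

-1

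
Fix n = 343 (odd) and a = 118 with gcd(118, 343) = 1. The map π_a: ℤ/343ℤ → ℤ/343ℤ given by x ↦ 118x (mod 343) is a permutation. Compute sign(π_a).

-1

Start at x=125: 125 → 1 → 118 → 204 → 62 → 113 → 300 → … (one orbit).
π_118 has 10 disjoint cycles with lengths [98, 98, 98, 14, 14, 14, 2, 2, 2, 1] on {0,…,342}.
With 10 cycles on 343 points, sign = (−1)^{343−10} = -1.
Zolotarev: (118|343) = -1, matching the cycle-count sign.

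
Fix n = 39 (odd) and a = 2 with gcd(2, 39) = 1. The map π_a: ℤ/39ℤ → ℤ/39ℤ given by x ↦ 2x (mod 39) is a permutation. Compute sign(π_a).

Orbit of 2 under x↦2x: [2, 4, 8, 16, 32, 25, 11]… (length divides ord_39(2)).
The orbit structure of x ↦ 2x mod 39: 5 orbits of sizes [12, 12, 12, 2, 1].
n − c = 39 − 5 = 34; sign = (−1)^34 = +1.
(2|39)_J = +1 (Zolotarev's lemma cross-check).

+1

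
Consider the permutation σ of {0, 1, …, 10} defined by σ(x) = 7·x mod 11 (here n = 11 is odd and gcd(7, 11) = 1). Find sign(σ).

Start at x=10: 10 → 4 → 6 → 9 → 8 → 1 → 7 → … (one orbit).
π_7 has 2 disjoint cycles with lengths [10, 1] on {0,…,10}.
n − c = 11 − 2 = 9; sign = (−1)^9 = -1.

-1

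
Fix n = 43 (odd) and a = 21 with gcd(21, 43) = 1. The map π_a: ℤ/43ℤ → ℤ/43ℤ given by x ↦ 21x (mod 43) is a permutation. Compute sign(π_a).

Orbit of 11 under x↦21x: [11, 16, 35, 4, 41, 1, 21]… (length divides ord_43(21)).
π_21 has 7 disjoint cycles with lengths [7, 7, 7, 7, 7, 7, 1] on {0,…,42}.
n − c = 43 − 7 = 36; sign = (−1)^36 = +1.

+1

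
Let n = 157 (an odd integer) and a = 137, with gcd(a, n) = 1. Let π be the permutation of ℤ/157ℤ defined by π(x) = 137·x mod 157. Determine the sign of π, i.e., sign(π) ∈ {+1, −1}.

Trace 58: π^k(58) = [58, 96, 121, 92, 44, 62, 16] for k=0..6.
π_137 has 2 disjoint cycles with lengths [156, 1] on {0,…,156}.
2 cycles on 157: each ℓ→(−1)^(ℓ−1), product (−1)^155 = -1.

-1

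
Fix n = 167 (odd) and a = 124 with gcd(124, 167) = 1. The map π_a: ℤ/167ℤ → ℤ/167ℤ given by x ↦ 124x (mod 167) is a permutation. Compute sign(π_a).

+1

Trace 57: π^k(57) = [57, 54, 16, 147, 25, 94, 133] for k=0..6.
3 cycles of lengths [83, 83, 1].
With 3 cycles on 167 points, sign = (−1)^{167−3} = +1.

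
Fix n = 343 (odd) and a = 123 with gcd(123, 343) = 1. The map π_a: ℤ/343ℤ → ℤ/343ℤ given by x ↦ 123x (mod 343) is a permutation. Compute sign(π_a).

Start at x=260: 260 → 81 → 16 → 253 → 249 → 100 → 295 → … (one orbit).
π_123 has 7 disjoint cycles with lengths [147, 147, 21, 21, 3, 3, 1] on {0,…,342}.
sign(π) = (−1)^{n − #cycles} = (−1)^{343−7} = (−1)^336 = +1.
Check: (123/343) = +1 by Zolotarev.

+1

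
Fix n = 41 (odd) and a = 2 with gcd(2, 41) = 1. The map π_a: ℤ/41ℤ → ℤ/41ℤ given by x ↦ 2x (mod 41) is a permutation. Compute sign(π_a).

Orbit of 23 under x↦2x: [23, 5, 10, 20, 40, 39, 37]… (length divides ord_41(2)).
Cycle type of π: 20×2 + 1; total 3 cycles.
sign(π) = (−1)^{n − #cycles} = (−1)^{41−3} = (−1)^38 = +1.

+1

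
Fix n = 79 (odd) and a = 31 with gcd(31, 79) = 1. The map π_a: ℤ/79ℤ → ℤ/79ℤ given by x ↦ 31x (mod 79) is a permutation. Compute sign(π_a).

Orbit of 55 under x↦31x: [55, 46, 4, 45, 52, 32, 44]… (length divides ord_79(31)).
Cycle type of π: 39×2 + 1; total 3 cycles.
79 − 3 = 76 transpositions; sign(π) = (−1)^76 = +1.
(31|79)_J = +1 (Zolotarev's lemma cross-check).

+1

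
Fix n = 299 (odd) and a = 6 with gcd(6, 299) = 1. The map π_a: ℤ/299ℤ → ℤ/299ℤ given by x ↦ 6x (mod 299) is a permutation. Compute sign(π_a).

Trace 186: π^k(186) = [186, 219, 118, 110, 62, 73, 139] for k=0..6.
Cycle type of π: 132×2 + 12 + 11×2 + 1; total 6 cycles.
299 − 6 = 293 transpositions; sign(π) = (−1)^293 = -1.
Via Zolotarev, sign(π_{6}) = (6|299) = -1.

-1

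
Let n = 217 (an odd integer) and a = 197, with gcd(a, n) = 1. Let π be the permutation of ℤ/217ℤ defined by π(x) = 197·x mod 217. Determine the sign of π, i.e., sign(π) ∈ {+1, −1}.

Orbit of 134 under x↦197x: [134, 141, 1, 197, 183, 29, 71]… (length divides ord_217(197)).
Cycle type of π: 30×7 + 1×7; total 14 cycles.
n − c = 217 − 14 = 203; sign = (−1)^203 = -1.
Via Zolotarev, sign(π_{197}) = (197|217) = -1.

-1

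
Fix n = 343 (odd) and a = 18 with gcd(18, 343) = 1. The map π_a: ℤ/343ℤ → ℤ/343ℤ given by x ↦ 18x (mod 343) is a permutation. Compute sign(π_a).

Trace 18: π^k(18) = [18, 324, 1] for k=0..2.
The orbit structure of x ↦ 18x mod 343: 115 orbits of sizes [3, 3, 3, 3, 3, 3, 3, 3, 3, 3, 3, 3, 3, 3, 3, 3, 3, 3, 3, 3, 3, 3, 3, 3, 3, 3, 3, 3, 3, 3, 3, 3, 3, 3, 3, 3, 3, 3, 3, 3, 3, 3, 3, 3, 3, 3, 3, 3, 3, 3, 3, 3, 3, 3, 3, 3, 3, 3, 3, 3, 3, 3, 3, 3, 3, 3, 3, 3, 3, 3, 3, 3, 3, 3, 3, 3, 3, 3, 3, 3, 3, 3, 3, 3, 3, 3, 3, 3, 3, 3, 3, 3, 3, 3, 3, 3, 3, 3, 3, 3, 3, 3, 3, 3, 3, 3, 3, 3, 3, 3, 3, 3, 3, 3, 1].
With 115 cycles on 343 points, sign = (−1)^{343−115} = +1.
Zolotarev: (18|343) = +1, matching the cycle-count sign.

+1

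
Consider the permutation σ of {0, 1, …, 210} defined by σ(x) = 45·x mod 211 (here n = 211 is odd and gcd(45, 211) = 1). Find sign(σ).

+1

Trace 43: π^k(43) = [43, 36, 143, 105, 83, 148, 119] for k=0..6.
Decompose π into cycles: lengths [105, 105, 1] (3 cycles, including the fixed point 0).
211 − 3 = 208 transpositions; sign(π) = (−1)^208 = +1.
The Jacobi symbol (45|211) = +1 (Zolotarev) agrees.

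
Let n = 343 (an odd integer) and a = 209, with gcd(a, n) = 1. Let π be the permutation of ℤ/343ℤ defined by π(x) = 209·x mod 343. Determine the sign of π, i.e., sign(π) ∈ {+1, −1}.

-1

Start at x=176: 176 → 83 → 197 → 13 → 316 → 188 → 190 → … (one orbit).
Cycle type of π: 98×3 + 14×3 + 2×3 + 1; total 10 cycles.
With 10 cycles on 343 points, sign = (−1)^{343−10} = -1.
Via Zolotarev, sign(π_{209}) = (209|343) = -1.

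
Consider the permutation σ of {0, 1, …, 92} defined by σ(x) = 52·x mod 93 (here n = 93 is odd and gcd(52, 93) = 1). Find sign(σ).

Start at x=10: 10 → 55 → 70 → 13 → 25 → 91 → 82 → … (one orbit).
6 cycles of lengths [30, 30, 30, 1, 1, 1].
With 6 cycles on 93 points, sign = (−1)^{93−6} = -1.

-1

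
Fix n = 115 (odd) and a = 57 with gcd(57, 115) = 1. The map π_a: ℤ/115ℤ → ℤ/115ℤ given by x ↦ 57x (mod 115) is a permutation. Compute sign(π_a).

+1

Trace 112: π^k(112) = [112, 59, 28, 101, 7, 54, 88] for k=0..6.
Cycle type of π: 44×2 + 22 + 4 + 1; total 5 cycles.
sign(π) = (−1)^{n − #cycles} = (−1)^{115−5} = (−1)^110 = +1.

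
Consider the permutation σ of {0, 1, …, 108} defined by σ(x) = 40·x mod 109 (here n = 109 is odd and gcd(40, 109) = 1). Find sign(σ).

Trace 52: π^k(52) = [52, 9, 33, 12, 44, 16, 95] for k=0..6.
2 cycles of lengths [108, 1].
With 2 cycles on 109 points, sign = (−1)^{109−2} = -1.

-1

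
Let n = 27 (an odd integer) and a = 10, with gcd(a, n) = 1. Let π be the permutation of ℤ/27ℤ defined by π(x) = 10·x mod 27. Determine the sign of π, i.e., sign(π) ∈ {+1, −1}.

Orbit of 10 under x↦10x: [10, 19, 1]… (length divides ord_27(10)).
Cycle type of π: 3×6 + 1×9; total 15 cycles.
15 cycles on 27: each ℓ→(−1)^(ℓ−1), product (−1)^12 = +1.
(10|27)_J = +1 (Zolotarev's lemma cross-check).

+1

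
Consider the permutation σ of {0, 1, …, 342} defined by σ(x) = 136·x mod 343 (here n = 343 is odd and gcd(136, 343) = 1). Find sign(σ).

-1

Orbit of 116 under x↦136x: [116, 341, 71, 52, 212, 20, 319]… (length divides ord_343(136)).
The orbit structure of x ↦ 136x mod 343: 4 orbits of sizes [294, 42, 6, 1].
4 cycles on 343: each ℓ→(−1)^(ℓ−1), product (−1)^339 = -1.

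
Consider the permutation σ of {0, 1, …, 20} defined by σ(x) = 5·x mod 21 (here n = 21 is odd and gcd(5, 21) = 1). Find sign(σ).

Trace 20: π^k(20) = [20, 16, 17, 1, 5, 4] for k=0..5.
Cycle lengths of π_5 on ℤ/21ℤ: [6, 6, 6, 2, 1]; 5 cycles in total.
21 − 5 = 16 transpositions; sign(π) = (−1)^16 = +1.
Check: (5/21) = +1 by Zolotarev.

+1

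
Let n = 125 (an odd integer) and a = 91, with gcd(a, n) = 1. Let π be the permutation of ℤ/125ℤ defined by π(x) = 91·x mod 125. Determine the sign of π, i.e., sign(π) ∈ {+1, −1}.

Orbit of 6 under x↦91x: [6, 46, 61, 51, 16, 81, 121]… (length divides ord_125(91)).
π_91 has 13 disjoint cycles with lengths [25, 25, 25, 25, 5, 5, 5, 5, 1, 1, 1, 1, 1] on {0,…,124}.
With 13 cycles on 125 points, sign = (−1)^{125−13} = +1.
Zolotarev: (91|125) = +1, matching the cycle-count sign.

+1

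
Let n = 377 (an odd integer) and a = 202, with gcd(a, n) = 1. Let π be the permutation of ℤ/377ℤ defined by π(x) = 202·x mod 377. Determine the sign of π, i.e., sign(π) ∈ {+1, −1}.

-1

Trace 30: π^k(30) = [30, 28, 1, 202, 88, 57, 204] for k=0..6.
Cycle lengths of π_202 on ℤ/377ℤ: [12, 12, 12, 12, 12, 12, 12, 12, 12, 12, 12, 12, 12, 12, 12, 12, 12, 12, 12, 12, 12, 12, 12, 12, 12, 12, 12, 12, 12, 2, 2, 2, 2, 2, 2, 2, 2, 2, 2, 2, 2, 2, 2, 1]; 44 cycles in total.
44 cycles on 377: each ℓ→(−1)^(ℓ−1), product (−1)^333 = -1.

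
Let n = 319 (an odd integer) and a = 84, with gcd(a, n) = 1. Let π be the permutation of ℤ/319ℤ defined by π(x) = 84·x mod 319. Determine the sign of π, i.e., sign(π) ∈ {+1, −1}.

+1

Trace 42: π^k(42) = [42, 19, 1, 84, 38, 2, 168] for k=0..6.
Decompose π into cycles: lengths [140, 140, 28, 10, 1] (5 cycles, including the fixed point 0).
With 5 cycles on 319 points, sign = (−1)^{319−5} = +1.
Zolotarev: (84|319) = +1, matching the cycle-count sign.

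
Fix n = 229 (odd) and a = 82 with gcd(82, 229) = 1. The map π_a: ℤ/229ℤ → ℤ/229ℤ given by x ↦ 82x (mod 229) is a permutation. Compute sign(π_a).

Orbit of 173 under x↦82x: [173, 217, 161, 149, 81, 1, 82]… (length divides ord_229(82)).
5 cycles of lengths [57, 57, 57, 57, 1].
With 5 cycles on 229 points, sign = (−1)^{229−5} = +1.
Zolotarev: (82|229) = +1, matching the cycle-count sign.

+1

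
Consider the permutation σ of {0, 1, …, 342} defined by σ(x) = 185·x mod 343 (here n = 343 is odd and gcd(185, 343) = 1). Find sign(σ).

-1

Orbit of 164 under x↦185x: [164, 156, 48, 305, 173, 106, 59]… (length divides ord_343(185)).
Decompose π into cycles: lengths [294, 42, 6, 1] (4 cycles, including the fixed point 0).
With 4 cycles on 343 points, sign = (−1)^{343−4} = -1.
Zolotarev: (185|343) = -1, matching the cycle-count sign.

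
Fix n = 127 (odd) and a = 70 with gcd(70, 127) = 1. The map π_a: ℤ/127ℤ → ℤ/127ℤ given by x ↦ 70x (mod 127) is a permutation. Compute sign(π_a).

Orbit of 52 under x↦70x: [52, 84, 38, 120, 18, 117, 62]… (length divides ord_127(70)).
Decompose π into cycles: lengths [63, 63, 1] (3 cycles, including the fixed point 0).
sign(π) = (−1)^{n − #cycles} = (−1)^{127−3} = (−1)^124 = +1.

+1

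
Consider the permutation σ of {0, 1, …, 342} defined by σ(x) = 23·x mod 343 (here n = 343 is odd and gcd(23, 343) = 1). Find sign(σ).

Orbit of 270 under x↦23x: [270, 36, 142, 179, 1, 23, 186]… (length divides ord_343(23)).
Cycle lengths of π_23 on ℤ/343ℤ: [147, 147, 21, 21, 3, 3, 1]; 7 cycles in total.
343 − 7 = 336 transpositions; sign(π) = (−1)^336 = +1.

+1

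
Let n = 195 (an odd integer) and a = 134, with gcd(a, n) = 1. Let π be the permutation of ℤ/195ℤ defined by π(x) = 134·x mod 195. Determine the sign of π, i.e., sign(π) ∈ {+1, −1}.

-1

Orbit of 194 under x↦134x: [194, 61, 179, 1, 134, 16]… (length divides ord_195(134)).
The orbit structure of x ↦ 134x mod 195: 38 orbits of sizes [6, 6, 6, 6, 6, 6, 6, 6, 6, 6, 6, 6, 6, 6, 6, 6, 6, 6, 6, 6, 6, 6, 6, 6, 6, 6, 6, 6, 6, 6, 2, 2, 2, 2, 2, 2, 2, 1].
n − c = 195 − 38 = 157; sign = (−1)^157 = -1.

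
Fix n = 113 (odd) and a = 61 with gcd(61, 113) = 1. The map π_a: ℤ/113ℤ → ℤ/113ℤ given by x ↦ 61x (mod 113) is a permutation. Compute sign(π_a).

Orbit of 60 under x↦61x: [60, 44, 85, 100, 111, 104, 16]… (length divides ord_113(61)).
Decompose π into cycles: lengths [56, 56, 1] (3 cycles, including the fixed point 0).
Σ(ℓ_i−1) = 113−3 = 110; sign = (−1)^110 = +1.
(61|113)_J = +1 (Zolotarev's lemma cross-check).

+1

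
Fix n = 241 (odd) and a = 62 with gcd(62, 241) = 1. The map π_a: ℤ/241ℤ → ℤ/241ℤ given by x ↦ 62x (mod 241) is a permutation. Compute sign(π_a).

-1

Trace 158: π^k(158) = [158, 156, 32, 56, 98, 51, 29] for k=0..6.
Cycle lengths of π_62 on ℤ/241ℤ: [240, 1]; 2 cycles in total.
n − c = 241 − 2 = 239; sign = (−1)^239 = -1.
The Jacobi symbol (62|241) = -1 (Zolotarev) agrees.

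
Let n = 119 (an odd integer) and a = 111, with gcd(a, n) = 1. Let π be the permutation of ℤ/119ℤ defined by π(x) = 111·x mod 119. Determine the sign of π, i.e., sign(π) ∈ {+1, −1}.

Start at x=83: 83 → 50 → 76 → 106 → 104 → 1 → 111 → … (one orbit).
π_111 has 18 disjoint cycles with lengths [8, 8, 8, 8, 8, 8, 8, 8, 8, 8, 8, 8, 8, 8, 2, 2, 2, 1] on {0,…,118}.
18 cycles on 119: each ℓ→(−1)^(ℓ−1), product (−1)^101 = -1.

-1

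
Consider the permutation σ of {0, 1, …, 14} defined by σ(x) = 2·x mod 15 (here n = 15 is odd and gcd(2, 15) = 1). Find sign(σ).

Start at x=4: 4 → 8 → 1 → 2 → 4 (one orbit).
5 cycles of lengths [4, 4, 4, 2, 1].
15 − 5 = 10 transpositions; sign(π) = (−1)^10 = +1.
Check: (2/15) = +1 by Zolotarev.

+1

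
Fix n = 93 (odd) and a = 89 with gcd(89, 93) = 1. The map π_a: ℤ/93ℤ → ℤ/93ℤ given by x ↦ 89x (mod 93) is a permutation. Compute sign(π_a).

+1

Start at x=23: 23 → 1 → 89 → 16 → 29 → 70 → 92 → … (one orbit).
Cycle lengths of π_89 on ℤ/93ℤ: [10, 10, 10, 10, 10, 10, 10, 10, 10, 2, 1]; 11 cycles in total.
sign(π) = (−1)^{n − #cycles} = (−1)^{93−11} = (−1)^82 = +1.
Check: (89/93) = +1 by Zolotarev.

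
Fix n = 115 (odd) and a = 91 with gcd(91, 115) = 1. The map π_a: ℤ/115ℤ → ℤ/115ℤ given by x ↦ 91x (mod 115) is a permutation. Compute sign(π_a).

-1

Orbit of 1 under x↦91x: [1, 91]… (length divides ord_115(91)).
60 cycles of lengths [2, 2, 2, 2, 2, 2, 2, 2, 2, 2, 2, 2, 2, 2, 2, 2, 2, 2, 2, 2, 2, 2, 2, 2, 2, 2, 2, 2, 2, 2, 2, 2, 2, 2, 2, 2, 2, 2, 2, 2, 2, 2, 2, 2, 2, 2, 2, 2, 2, 2, 2, 2, 2, 2, 2, 1, 1, 1, 1, 1].
sign(π) = (−1)^{n − #cycles} = (−1)^{115−60} = (−1)^55 = -1.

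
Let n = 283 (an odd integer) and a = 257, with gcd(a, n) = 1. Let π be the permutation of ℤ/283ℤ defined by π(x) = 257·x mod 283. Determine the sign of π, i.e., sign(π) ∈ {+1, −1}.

+1

Start at x=99: 99 → 256 → 136 → 143 → 244 → 165 → 238 → … (one orbit).
Decompose π into cycles: lengths [141, 141, 1] (3 cycles, including the fixed point 0).
283 − 3 = 280 transpositions; sign(π) = (−1)^280 = +1.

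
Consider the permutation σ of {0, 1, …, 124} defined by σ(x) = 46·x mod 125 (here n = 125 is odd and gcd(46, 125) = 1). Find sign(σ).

+1

Trace 56: π^k(56) = [56, 76, 121, 66, 36, 31, 51] for k=0..6.
π_46 has 13 disjoint cycles with lengths [25, 25, 25, 25, 5, 5, 5, 5, 1, 1, 1, 1, 1] on {0,…,124}.
sign(π) = (−1)^{n − #cycles} = (−1)^{125−13} = (−1)^112 = +1.
Via Zolotarev, sign(π_{46}) = (46|125) = +1.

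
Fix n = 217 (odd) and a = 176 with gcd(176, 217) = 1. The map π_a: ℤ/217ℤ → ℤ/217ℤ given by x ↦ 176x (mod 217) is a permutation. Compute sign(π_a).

Start at x=64: 64 → 197 → 169 → 15 → 36 → 43 → 190 → … (one orbit).
The orbit structure of x ↦ 176x mod 217: 14 orbits of sizes [30, 30, 30, 30, 30, 30, 30, 1, 1, 1, 1, 1, 1, 1].
Σ(ℓ_i−1) = 217−14 = 203; sign = (−1)^203 = -1.
Zolotarev: (176|217) = -1, matching the cycle-count sign.

-1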